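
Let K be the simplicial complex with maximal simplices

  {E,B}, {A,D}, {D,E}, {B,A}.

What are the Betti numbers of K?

Order the vertices as A < B < D < E. Listing each simplex with vertices in this order, K has dimension 1 with simplices:

  0-simplices (4): A, B, D, E
  1-simplices (4): AB, AD, BE, DE

so the chain groups are C_0 ≅ Z^4, C_1 ≅ Z^4.

∂_1: C_1 → C_0 is given by ∂[p,q] = [q] − [p]. For instance
  ∂DE = E − D.
As a 4×4 matrix over Z this has rank 3, with invariant factors (1,1,1).

Reading off H_k = ker ∂_k / im ∂_{k+1}:

  H_0: rank C_0 − rank ∂_1 = 4 − 3 = 1, and the invariant factors of ∂_1 are all 1, so H_0 ≅ Z.
  H_1: rank ker ∂_1 − rank ∂_2 = (4 − 3) − 0 = 1, and there is no ∂_2, so H_1 ≅ Z.

Hence the Betti numbers are b_0 = 1, b_1 = 1.

b_0 = 1, b_1 = 1.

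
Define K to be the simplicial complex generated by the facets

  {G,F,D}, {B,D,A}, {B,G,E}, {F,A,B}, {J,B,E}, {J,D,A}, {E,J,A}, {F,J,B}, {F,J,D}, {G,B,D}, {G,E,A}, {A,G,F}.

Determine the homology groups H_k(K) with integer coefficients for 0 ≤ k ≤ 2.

H_0 ≅ Z,  H_1 ≅ Z/2,  H_2 = 0.

Fix the vertex order A < B < D < E < F < G < J and write every simplex with vertices in increasing order. Then dim K = 2 and the simplices of K are:

  0-simplices (7): A, B, D, E, F, G, J
  1-simplices (18): AB, AD, AE, AF, AG, AJ, BD, BE, BF, BG, BJ, DF, DG, DJ, EG, EJ, FG, FJ
  2-simplices (12): ABD, ABF, ADJ, AEG, AEJ, AFG, BDG, BEG, BEJ, BFJ, DFG, DFJ

Hence C_0 ≅ Z^7, C_1 ≅ Z^18, C_2 ≅ Z^12.

∂_1: C_1 → C_0 is given by ∂[p,q] = [q] − [p].
The resulting 7×18 matrix has rank 6, and its Smith normal form has invariant factors (1,1,1,1,1,1).

∂_2: C_2 → C_1 acts by ∂[p,q,r] = [q,r] − [p,r] + [p,q]. For instance
  ∂ABD = BD − AD + AB,
  ∂DFJ = FJ − DJ + DF.
This gives a 18×12 integer matrix of rank 12; reducing to Smith normal form yields diagonal entries (1,1,1,1,1,1,1,1,1,1,1,2).

Reading off H_k = ker ∂_k / im ∂_{k+1}:

  H_0: rank C_0 − rank ∂_1 = 7 − 6 = 1, and the invariant factors of ∂_1 are all 1, so H_0 ≅ Z.
  H_1: rank ker ∂_1 − rank ∂_2 = (18 − 6) − 12 = 0, and ∂_2 has invariant factor 2 > 1, so H_1 ≅ Z/2.
  H_2: rank ker ∂_2 − rank ∂_3 = (12 − 12) − 0 = 0, and there is no ∂_3, so H_2 ≅ 0.

(K is a triangulation of the real projective plane RP^2.)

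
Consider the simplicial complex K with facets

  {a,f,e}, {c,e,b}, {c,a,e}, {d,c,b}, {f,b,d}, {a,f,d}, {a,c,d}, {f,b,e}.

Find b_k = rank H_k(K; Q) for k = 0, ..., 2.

Order the vertices as a < b < c < d < e < f. Listing each simplex with vertices in this order, K has dimension 2 with simplices:

  0-simplices (6): a, b, c, d, e, f
  1-simplices (12): ac, ad, ae, af, bc, bd, be, bf, cd, ce, df, ef
  2-simplices (8): acd, ace, adf, aef, bcd, bce, bdf, bef

Hence C_0 ≅ Z^6, C_1 ≅ Z^12, C_2 ≅ Z^8.

Boundary ∂_1: C_1 → C_0 sends each edge [p,q] (with p < q) to q − p.
This gives a 6×12 integer matrix of rank 5; reducing to Smith normal form yields diagonal entries (1,1,1,1,1).

∂_2: C_2 → C_1 sends each 2-simplex [p,q,r] to [q,r] − [p,r] + [p,q]. For instance
  ∂aef = ef − af + ae,
  ∂adf = df − af + ad.
The resulting 12×8 matrix has rank 7, and its Smith normal form has invariant factors (1,1,1,1,1,1,1).

From H_k ≅ ker(∂_k) / im(∂_{k+1}) we obtain:

  H_0: rank C_0 − rank ∂_1 = 6 − 5 = 1, and the invariant factors of ∂_1 are all 1, so H_0 = Z.
  H_1: rank ker ∂_1 − rank ∂_2 = (12 − 5) − 7 = 0, and the invariant factors of ∂_2 are all 1, so H_1 = 0.
  H_2: rank ker ∂_2 − rank ∂_3 = (8 − 7) − 0 = 1, and there is no ∂_3, so H_2 = Z.

Hence the Betti numbers are b_0 = 1, b_1 = 0, b_2 = 1.

b_0 = 1, b_1 = 0, b_2 = 1.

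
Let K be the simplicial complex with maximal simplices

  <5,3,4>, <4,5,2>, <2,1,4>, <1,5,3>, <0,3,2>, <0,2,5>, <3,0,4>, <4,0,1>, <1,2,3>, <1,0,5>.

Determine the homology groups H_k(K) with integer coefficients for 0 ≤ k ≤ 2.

H_0 ≅ Z,  H_1 ≅ Z/2Z,  H_2 = 0.

K has 6 vertices, 15 edges, 10 triangles.
rank ∂_0 = 0, rank ∂_1 = 5 ⇒ b_0 = 6 − 0 − 5 = 1; all invariant factors of ∂_1 are 1 so no torsion. So H_0 ≅ Z.
rank ∂_1 = 5, rank ∂_2 = 10 ⇒ b_1 = 15 − 5 − 10 = 0; ∂_2 has invariant factor(s) [2] giving torsion. So H_1 ≅ Z/2Z.
rank ∂_2 = 10, rank ∂_3 = 0 ⇒ b_2 = 10 − 10 − 0 = 0. So H_2 ≅ 0.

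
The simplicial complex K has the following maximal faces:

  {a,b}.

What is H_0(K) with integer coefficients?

Fix the vertex order a < b and write every simplex with vertices in increasing order. Then dim K = 1 and the simplices of K are:

  0-simplices (2): a, b
  1-simplices (1): ab

so the chain groups are C_0 ≅ Z^2, C_1 ≅ Z^1.

∂_1: C_1 → C_0 is given by ∂[p,q] = [q] − [p].
As a 2×1 matrix over Z this has rank 1, with invariant factors (1).

From H_k ≅ ker(∂_k) / im(∂_{k+1}) we obtain:

  H_0: rank C_0 − rank ∂_1 = 2 − 1 = 1, and the invariant factors of ∂_1 are all 1, so H_0 ≅ Z.

H_0 ≅ Z.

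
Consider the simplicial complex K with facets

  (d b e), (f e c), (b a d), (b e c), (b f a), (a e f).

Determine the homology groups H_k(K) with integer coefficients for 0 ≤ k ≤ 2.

H_0 ≅ Z,  H_1 ≅ Z,  H_2 = 0.

Order the vertices as a < b < c < d < e < f. Listing each simplex with vertices in this order, K has dimension 2 with simplices:

  0-simplices (6): a, b, c, d, e, f
  1-simplices (12): ab, ad, ae, af, bc, bd, be, bf, ce, cf, de, ef
  2-simplices (6): abd, abf, aef, bce, bde, cef

so the chain groups are C_0 ≅ Z^6, C_1 ≅ Z^12, C_2 ≅ Z^6.

Boundary ∂_1: C_1 → C_0 sends each edge [p,q] (with p < q) to q − p.
The 6×12 boundary matrix has rank 5 and Smith normal form diag(1,1,1,1,1).

∂_2: C_2 → C_1 acts by ∂[p,q,r] = [q,r] − [p,r] + [p,q]. For instance
  ∂abf = bf − af + ab,
  ∂bde = de − be + bd.
As a 12×6 matrix over Z this has rank 6, with invariant factors (1,1,1,1,1,1).

Computing H_k = (kernel of ∂_k) / (image of ∂_{k+1}):

  H_0: rank C_0 − rank ∂_1 = 6 − 5 = 1, and the invariant factors of ∂_1 are all 1, so H_0 = Z.
  H_1: rank ker ∂_1 − rank ∂_2 = (12 − 5) − 6 = 1, and the invariant factors of ∂_2 are all 1, so H_1 = Z.
  H_2: rank ker ∂_2 − rank ∂_3 = (6 − 6) − 0 = 0, and there is no ∂_3, so H_2 = 0.

(K is a triangulation of the cylinder S^1 x I.)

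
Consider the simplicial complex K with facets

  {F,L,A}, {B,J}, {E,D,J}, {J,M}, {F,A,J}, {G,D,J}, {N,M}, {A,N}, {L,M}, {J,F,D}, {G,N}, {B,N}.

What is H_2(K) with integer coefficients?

Fix the vertex order A < B < D < E < F < G < J < L < M < N and write every simplex with vertices in increasing order. Then dim K = 2 and the simplices of K are:

  0-simplices (10): A, B, D, E, F, G, J, L, M, N
  1-simplices (18): AF, AJ, AL, AN, BJ, BN, DE, DF, DG, DJ, EJ, FJ, FL, GJ, GN, JM, LM, MN
  2-simplices (5): AFJ, AFL, DEJ, DFJ, DGJ

giving chain groups C_0 ≅ Z^10, C_1 ≅ Z^18, C_2 ≅ Z^5.

The boundary map ∂_1: C_1 → C_0 is given by ∂[p,q] = [q] − [p].
The resulting 10×18 matrix has rank 9, and its Smith normal form has invariant factors (1,1,1,1,1,1,1,1,1).

The boundary map ∂_2: C_2 → C_1 maps a triangle to the signed sum of its edges. For instance
  ∂DFJ = FJ − DJ + DF,
  ∂DEJ = EJ − DJ + DE.
The 18×5 boundary matrix has rank 5 and Smith normal form diag(1,1,1,1,1).

Computing H_k = (kernel of ∂_k) / (image of ∂_{k+1}):

  H_2: rank ker ∂_2 − rank ∂_3 = (5 − 5) − 0 = 0, and there is no ∂_3, so H_2 ≅ 0.

H_2 = 0.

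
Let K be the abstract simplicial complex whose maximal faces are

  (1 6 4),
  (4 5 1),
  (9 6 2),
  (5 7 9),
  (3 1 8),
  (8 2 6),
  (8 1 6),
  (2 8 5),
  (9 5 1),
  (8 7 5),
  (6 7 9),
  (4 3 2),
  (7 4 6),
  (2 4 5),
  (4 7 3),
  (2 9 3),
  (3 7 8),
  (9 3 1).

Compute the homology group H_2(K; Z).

H_2 = Z.

We work with the vertex ordering 1 < 2 < 3 < 4 < 5 < 6 < 7 < 8 < 9. The simplices of K, each written with vertices in increasing order, are:

  0-simplices (9): [1], [2], [3], [4], [5], [6], [7], [8], [9]
  1-simplices (27): (27 of them)
  2-simplices (18): [1,3,8], [1,3,9], [1,4,5], [1,4,6], [1,5,9], [1,6,8], [2,3,4], [2,3,9], [2,4,5], [2,5,8], [2,6,8], [2,6,9], [3,4,7], [3,7,8], [4,6,7], [5,7,8], [5,7,9], [6,7,9]

so the chain groups are C_0 ≅ Z^9, C_1 ≅ Z^27, C_2 ≅ Z^18.

∂_1: C_1 → C_0 maps an edge to its endpoints' difference, ∂[p,q] = q − p.
The resulting 9×27 matrix has rank 8, and its Smith normal form has invariant factors (1,1,1,1,1,1,1,1).

The boundary map ∂_2: C_2 → C_1 maps a triangle to the signed sum of its edges. For instance
  ∂[4,6,7] = [6,7] − [4,7] + [4,6],
  ∂[2,3,4] = [3,4] − [2,4] + [2,3].
The 27×18 boundary matrix has rank 17 and Smith normal form diag(1,1,1,1,1,1,1,1,1,1,1,1,1,1,1,1,1).

Computing H_k = (kernel of ∂_k) / (image of ∂_{k+1}):

  H_2: rank ker ∂_2 − rank ∂_3 = (18 − 17) − 0 = 1, and there is no ∂_3, so H_2 = Z.

(K is a triangulation of the torus T^2.)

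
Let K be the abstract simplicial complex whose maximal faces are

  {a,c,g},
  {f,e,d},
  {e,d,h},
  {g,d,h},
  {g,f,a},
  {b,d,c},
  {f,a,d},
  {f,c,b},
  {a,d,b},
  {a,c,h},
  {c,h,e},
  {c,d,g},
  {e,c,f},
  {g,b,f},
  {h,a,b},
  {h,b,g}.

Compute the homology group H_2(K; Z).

H_2 = Z.

Fix the vertex order a < b < c < d < e < f < g < h and write every simplex with vertices in increasing order. Then dim K = 2 and the simplices of K are:

  0-simplices (8): a, b, c, d, e, f, g, h
  1-simplices (24): ab, ac, ad, af, ag, ah, bc, bd, bf, bg, bh, cd, ce, cf, cg, ch, de, df, dg, dh, ef, eh, fg, gh
  2-simplices (16): abd, abh, acg, ach, adf, afg, bcd, bcf, bfg, bgh, cdg, cef, ceh, def, deh, dgh

giving chain groups C_0 ≅ Z^8, C_1 ≅ Z^24, C_2 ≅ Z^16.

∂_1: C_1 → C_0 is given by ∂[p,q] = [q] − [p].
As a 8×24 matrix over Z this has rank 7, with invariant factors (1,1,1,1,1,1,1).

∂_2: C_2 → C_1 acts by ∂[p,q,r] = [q,r] − [p,r] + [p,q]. For instance
  ∂deh = eh − dh + de,
  ∂bcd = cd − bd + bc.
The resulting 24×16 matrix has rank 15, and its Smith normal form has invariant factors (1,1,1,1,1,1,1,1,1,1,1,1,1,1,1).

From H_k ≅ ker(∂_k) / im(∂_{k+1}) we obtain:

  H_2: rank ker ∂_2 − rank ∂_3 = (16 − 15) − 0 = 1, and there is no ∂_3, so H_2 = Z.

(K is a triangulation of the torus T^2.)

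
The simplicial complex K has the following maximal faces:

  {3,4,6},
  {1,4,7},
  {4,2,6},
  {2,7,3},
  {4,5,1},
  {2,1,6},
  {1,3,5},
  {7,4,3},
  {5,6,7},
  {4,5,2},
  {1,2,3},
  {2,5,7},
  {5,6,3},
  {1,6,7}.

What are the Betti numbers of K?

Fix the vertex order 1 < 2 < 3 < 4 < 5 < 6 < 7 and write every simplex with vertices in increasing order. Then dim K = 2 and the simplices of K are:

  0-simplices (7): [1], [2], [3], [4], [5], [6], [7]
  1-simplices (21): [1,2], [1,3], [1,4], [1,5], [1,6], [1,7], [2,3], [2,4], [2,5], [2,6], [2,7], [3,4], [3,5], [3,6], [3,7], [4,5], [4,6], [4,7], [5,6], [5,7], [6,7]
  2-simplices (14): [1,2,3], [1,2,6], [1,3,5], [1,4,5], [1,4,7], [1,6,7], [2,3,7], [2,4,5], [2,4,6], [2,5,7], [3,4,6], [3,4,7], [3,5,6], [5,6,7]

giving chain groups C_0 ≅ Z^7, C_1 ≅ Z^21, C_2 ≅ Z^14.

The boundary map ∂_1: C_1 → C_0 is given by ∂[p,q] = [q] − [p]. For instance
  ∂[2,3] = [3] − [2].
This gives a 7×21 integer matrix of rank 6; reducing to Smith normal form yields diagonal entries (1,1,1,1,1,1).

∂_2: C_2 → C_1 sends each 2-simplex [p,q,r] to [q,r] − [p,r] + [p,q]. For instance
  ∂[3,4,6] = [4,6] − [3,6] + [3,4],
  ∂[2,3,7] = [3,7] − [2,7] + [2,3].
The 21×14 boundary matrix has rank 13 and Smith normal form diag(1,1,1,1,1,1,1,1,1,1,1,1,1).

Reading off H_k = ker ∂_k / im ∂_{k+1}:

  H_0: rank C_0 − rank ∂_1 = 7 − 6 = 1, and the invariant factors of ∂_1 are all 1, so H_0 = Z.
  H_1: rank ker ∂_1 − rank ∂_2 = (21 − 6) − 13 = 2, and the invariant factors of ∂_2 are all 1, so H_1 = Z^2.
  H_2: rank ker ∂_2 − rank ∂_3 = (14 − 13) − 0 = 1, and there is no ∂_3, so H_2 = Z.

As a check, the Euler characteristic is 7 − 21 + 14 = 0, which agrees with 1 − 2 + 1 = 0.

Hence the Betti numbers are b_0 = 1, b_1 = 2, b_2 = 1.

b_0 = 1, b_1 = 2, b_2 = 1.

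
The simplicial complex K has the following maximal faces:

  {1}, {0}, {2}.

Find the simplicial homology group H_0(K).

We work with the vertex ordering 0 < 1 < 2. The simplices of K, each written with vertices in increasing order, are:

  0-simplices (3): [0], [1], [2]

Hence C_0 ≅ Z^3.

Computing H_k = (kernel of ∂_k) / (image of ∂_{k+1}):

  H_0: rank C_0 − rank ∂_1 = 3 − 0 = 3, and there is no ∂_1, so H_0 = Z^3.

H_0 ≅ Z^3.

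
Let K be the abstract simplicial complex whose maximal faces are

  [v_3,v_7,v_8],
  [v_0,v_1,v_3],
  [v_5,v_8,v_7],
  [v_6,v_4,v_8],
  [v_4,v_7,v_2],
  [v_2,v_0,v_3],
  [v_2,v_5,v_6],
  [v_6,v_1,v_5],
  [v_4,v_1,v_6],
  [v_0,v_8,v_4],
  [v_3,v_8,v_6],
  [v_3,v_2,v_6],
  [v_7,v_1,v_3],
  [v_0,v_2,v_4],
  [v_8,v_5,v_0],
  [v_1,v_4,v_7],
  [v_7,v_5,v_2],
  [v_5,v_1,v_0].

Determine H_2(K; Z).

Order the vertices as v_0 < v_1 < v_2 < v_3 < v_4 < v_5 < v_6 < v_7 < v_8. Listing each simplex with vertices in this order, K has dimension 2 with simplices:

  0-simplices (9): [v_0], [v_1], [v_2], [v_3], [v_4], [v_5], [v_6], [v_7], [v_8]
  1-simplices (27): (27 of them)
  2-simplices (18): (18 of them)

Hence C_0 ≅ Z^9, C_1 ≅ Z^27, C_2 ≅ Z^18.

∂_1: C_1 → C_0 maps an edge to its endpoints' difference, ∂[p,q] = q − p.
This gives a 9×27 integer matrix of rank 8; reducing to Smith normal form yields diagonal entries (1,1,1,1,1,1,1,1).

Boundary ∂_2: C_2 → C_1 acts by ∂[p,q,r] = [q,r] − [p,r] + [p,q]. For instance
  ∂[v_0,v_1,v_3] = [v_1,v_3] − [v_0,v_3] + [v_0,v_1],
  ∂[v_2,v_4,v_7] = [v_4,v_7] − [v_2,v_7] + [v_2,v_4].
The resulting 27×18 matrix has rank 17, and its Smith normal form has invariant factors (1,1,1,1,1,1,1,1,1,1,1,1,1,1,1,1,1).

From H_k ≅ ker(∂_k) / im(∂_{k+1}) we obtain:

  H_2: rank ker ∂_2 − rank ∂_3 = (18 − 17) − 0 = 1, and there is no ∂_3, so H_2 = Z.

H_2 ≅ Z.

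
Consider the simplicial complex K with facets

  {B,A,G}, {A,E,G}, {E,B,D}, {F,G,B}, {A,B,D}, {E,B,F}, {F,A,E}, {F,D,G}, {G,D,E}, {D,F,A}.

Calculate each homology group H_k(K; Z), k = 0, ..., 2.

We work with the vertex ordering A < B < D < E < F < G. The simplices of K, each written with vertices in increasing order, are:

  0-simplices (6): A, B, D, E, F, G
  1-simplices (15): AB, AD, AE, AF, AG, BD, BE, BF, BG, DE, DF, DG, EF, EG, FG
  2-simplices (10): ABD, ABG, ADF, AEF, AEG, BDE, BEF, BFG, DEG, DFG

Hence C_0 ≅ Z^6, C_1 ≅ Z^15, C_2 ≅ Z^10.

Boundary ∂_1: C_1 → C_0 maps an edge to its endpoints' difference, ∂[p,q] = q − p. For instance
  ∂AG = G − A.
The 6×15 boundary matrix has rank 5 and Smith normal form diag(1,1,1,1,1).

∂_2: C_2 → C_1 sends each 2-simplex [p,q,r] to [q,r] − [p,r] + [p,q]. For instance
  ∂AEF = EF − AF + AE,
  ∂BFG = FG − BG + BF.
The 15×10 boundary matrix has rank 10 and Smith normal form diag(1,1,1,1,1,1,1,1,1,2).

Computing H_k = (kernel of ∂_k) / (image of ∂_{k+1}):

  H_0: rank C_0 − rank ∂_1 = 6 − 5 = 1, and the invariant factors of ∂_1 are all 1, so H_0 ≅ Z.
  H_1: rank ker ∂_1 − rank ∂_2 = (15 − 5) − 10 = 0, and ∂_2 has invariant factor 2 > 1, so H_1 ≅ Z_2.
  H_2: rank ker ∂_2 − rank ∂_3 = (10 − 10) − 0 = 0, and there is no ∂_3, so H_2 ≅ 0.

As a check, the Euler characteristic is 6 − 15 + 10 = 1, which agrees with 1 − 0 + 0 = 1.
(K is a triangulation of the real projective plane RP^2.)

H_0 = Z,  H_1 = Z_2,  H_2 = 0.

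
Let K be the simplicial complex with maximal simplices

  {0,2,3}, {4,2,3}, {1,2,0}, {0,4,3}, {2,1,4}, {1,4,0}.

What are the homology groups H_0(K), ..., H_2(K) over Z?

We work with the vertex ordering 0 < 1 < 2 < 3 < 4. The simplices of K, each written with vertices in increasing order, are:

  0-simplices (5): [0], [1], [2], [3], [4]
  1-simplices (9): [0,1], [0,2], [0,3], [0,4], [1,2], [1,4], [2,3], [2,4], [3,4]
  2-simplices (6): [0,1,2], [0,1,4], [0,2,3], [0,3,4], [1,2,4], [2,3,4]

giving chain groups C_0 ≅ Z^5, C_1 ≅ Z^9, C_2 ≅ Z^6.

∂_1: C_1 → C_0 is given by ∂[p,q] = [q] − [p].
The 5×9 boundary matrix has rank 4 and Smith normal form diag(1,1,1,1).

Boundary ∂_2: C_2 → C_1 acts by ∂[p,q,r] = [q,r] − [p,r] + [p,q]. For instance
  ∂[0,3,4] = [3,4] − [0,4] + [0,3],
  ∂[0,1,2] = [1,2] − [0,2] + [0,1].
This gives a 9×6 integer matrix of rank 5; reducing to Smith normal form yields diagonal entries (1,1,1,1,1).

From H_k ≅ ker(∂_k) / im(∂_{k+1}) we obtain:

  H_0: rank C_0 − rank ∂_1 = 5 − 4 = 1, and the invariant factors of ∂_1 are all 1, so H_0 ≅ Z.
  H_1: rank ker ∂_1 − rank ∂_2 = (9 − 4) − 5 = 0, and the invariant factors of ∂_2 are all 1, so H_1 ≅ 0.
  H_2: rank ker ∂_2 − rank ∂_3 = (6 − 5) − 0 = 1, and there is no ∂_3, so H_2 ≅ Z.

As a check, the Euler characteristic is 5 − 9 + 6 = 2, which agrees with 1 − 0 + 1 = 2.

H_0 ≅ Z,  H_1 = 0,  H_2 ≅ Z.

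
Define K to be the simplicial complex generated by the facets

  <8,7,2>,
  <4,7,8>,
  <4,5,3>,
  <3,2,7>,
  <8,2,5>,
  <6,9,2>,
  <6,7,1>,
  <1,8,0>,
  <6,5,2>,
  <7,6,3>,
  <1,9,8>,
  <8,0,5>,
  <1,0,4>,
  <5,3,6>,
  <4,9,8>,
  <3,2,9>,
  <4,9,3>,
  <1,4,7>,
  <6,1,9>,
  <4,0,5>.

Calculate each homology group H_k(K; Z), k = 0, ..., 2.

We work with the vertex ordering 0 < 1 < 2 < 3 < 4 < 5 < 6 < 7 < 8 < 9. The simplices of K, each written with vertices in increasing order, are:

  0-simplices (10): [0], [1], [2], [3], [4], [5], [6], [7], [8], [9]
  1-simplices (30): (30 of them)
  2-simplices (20): (20 of them)

giving chain groups C_0 ≅ Z^10, C_1 ≅ Z^30, C_2 ≅ Z^20.

The boundary map ∂_1: C_1 → C_0 maps an edge to its endpoints' difference, ∂[p,q] = q − p.
The resulting 10×30 matrix has rank 9, and its Smith normal form has invariant factors (1,1,1,1,1,1,1,1,1).

The boundary map ∂_2: C_2 → C_1 maps a triangle to the signed sum of its edges. For instance
  ∂[1,8,9] = [8,9] − [1,9] + [1,8],
  ∂[0,1,4] = [1,4] − [0,4] + [0,1].
As a 30×20 matrix over Z this has rank 20, with invariant factors (1,1,1,1,1,1,1,1,1,1,1,1,1,1,1,1,1,1,1,2).

From H_k ≅ ker(∂_k) / im(∂_{k+1}) we obtain:

  H_0: rank C_0 − rank ∂_1 = 10 − 9 = 1, and the invariant factors of ∂_1 are all 1, so H_0 = Z.
  H_1: rank ker ∂_1 − rank ∂_2 = (30 − 9) − 20 = 1, and ∂_2 has invariant factor 2 > 1, so H_1 = Z ⊕ Z/2.
  H_2: rank ker ∂_2 − rank ∂_3 = (20 − 20) − 0 = 0, and there is no ∂_3, so H_2 = 0.

H_0 = Z,  H_1 = Z ⊕ Z/2,  H_2 = 0.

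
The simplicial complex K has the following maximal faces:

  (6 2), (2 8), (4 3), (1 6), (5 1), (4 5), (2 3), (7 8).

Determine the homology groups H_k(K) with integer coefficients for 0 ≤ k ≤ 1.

We work with the vertex ordering 1 < 2 < 3 < 4 < 5 < 6 < 7 < 8. The simplices of K, each written with vertices in increasing order, are:

  0-simplices (8): [1], [2], [3], [4], [5], [6], [7], [8]
  1-simplices (8): [1,5], [1,6], [2,3], [2,6], [2,8], [3,4], [4,5], [7,8]

Hence C_0 ≅ Z^8, C_1 ≅ Z^8.

Boundary ∂_1: C_1 → C_0 maps an edge to its endpoints' difference, ∂[p,q] = q − p. For instance
  ∂[4,5] = [5] − [4].
This gives a 8×8 integer matrix of rank 7; reducing to Smith normal form yields diagonal entries (1,1,1,1,1,1,1).

Now H_k = ker ∂_k / im ∂_{k+1}, so:

  H_0: rank C_0 − rank ∂_1 = 8 − 7 = 1, and the invariant factors of ∂_1 are all 1, so H_0 ≅ Z.
  H_1: rank ker ∂_1 − rank ∂_2 = (8 − 7) − 0 = 1, and there is no ∂_2, so H_1 ≅ Z.

H_0 ≅ Z,  H_1 ≅ Z.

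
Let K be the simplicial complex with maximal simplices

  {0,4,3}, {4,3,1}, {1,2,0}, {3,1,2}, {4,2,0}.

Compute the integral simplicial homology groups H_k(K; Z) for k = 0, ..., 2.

H_0 ≅ Z,  H_1 ≅ Z,  H_2 = 0.

We work with the vertex ordering 0 < 1 < 2 < 3 < 4. The simplices of K, each written with vertices in increasing order, are:

  0-simplices (5): [0], [1], [2], [3], [4]
  1-simplices (10): [0,1], [0,2], [0,3], [0,4], [1,2], [1,3], [1,4], [2,3], [2,4], [3,4]
  2-simplices (5): [0,1,2], [0,2,4], [0,3,4], [1,2,3], [1,3,4]

so the chain groups are C_0 ≅ Z^5, C_1 ≅ Z^10, C_2 ≅ Z^5.

The boundary map ∂_1: C_1 → C_0 maps an edge to its endpoints' difference, ∂[p,q] = q − p.
As a 5×10 matrix over Z this has rank 4, with invariant factors (1,1,1,1).

Boundary ∂_2: C_2 → C_1 maps a triangle to the signed sum of its edges. For instance
  ∂[0,1,2] = [1,2] − [0,2] + [0,1],
  ∂[1,2,3] = [2,3] − [1,3] + [1,2].
This gives a 10×5 integer matrix of rank 5; reducing to Smith normal form yields diagonal entries (1,1,1,1,1).

Now H_k = ker ∂_k / im ∂_{k+1}, so:

  H_0: rank C_0 − rank ∂_1 = 5 − 4 = 1, and the invariant factors of ∂_1 are all 1, so H_0 = Z.
  H_1: rank ker ∂_1 − rank ∂_2 = (10 − 4) − 5 = 1, and the invariant factors of ∂_2 are all 1, so H_1 = Z.
  H_2: rank ker ∂_2 − rank ∂_3 = (5 − 5) − 0 = 0, and there is no ∂_3, so H_2 = 0.

(K is a triangulation of the Möbius band.)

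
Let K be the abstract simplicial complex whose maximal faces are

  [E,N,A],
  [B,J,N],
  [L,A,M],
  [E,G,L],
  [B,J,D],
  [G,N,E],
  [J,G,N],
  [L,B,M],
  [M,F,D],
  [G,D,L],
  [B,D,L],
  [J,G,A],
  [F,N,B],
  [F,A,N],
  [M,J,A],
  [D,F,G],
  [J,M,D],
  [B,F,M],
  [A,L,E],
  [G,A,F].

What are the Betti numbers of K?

Fix the vertex order A < B < D < E < F < G < J < L < M < N and write every simplex with vertices in increasing order. Then dim K = 2 and the simplices of K are:

  0-simplices (10): A, B, D, E, F, G, J, L, M, N
  1-simplices (30): AE, AF, AG, AJ, AL, AM, AN, BD, BF, BJ, BL, BM, BN, DF, DG, DJ, DL, DM, EG, EL, EN, FG, FM, FN, GJ, GL, GN, JM, JN, LM
  2-simplices (20): AEL, AEN, AFG, AFN, AGJ, AJM, ALM, BDJ, BDL, BFM, BFN, BJN, BLM, DFG, DFM, DGL, DJM, EGL, EGN, GJN

Hence C_0 ≅ Z^10, C_1 ≅ Z^30, C_2 ≅ Z^20.

∂_1: C_1 → C_0 maps an edge to its endpoints' difference, ∂[p,q] = q − p.
This gives a 10×30 integer matrix of rank 9; reducing to Smith normal form yields diagonal entries (1,1,1,1,1,1,1,1,1).

∂_2: C_2 → C_1 sends each 2-simplex [p,q,r] to [q,r] − [p,r] + [p,q]. For instance
  ∂AJM = JM − AM + AJ,
  ∂EGN = GN − EN + EG.
This gives a 30×20 integer matrix of rank 20; reducing to Smith normal form yields diagonal entries (1,1,1,1,1,1,1,1,1,1,1,1,1,1,1,1,1,1,1,2).

Reading off H_k = ker ∂_k / im ∂_{k+1}:

  H_0: rank C_0 − rank ∂_1 = 10 − 9 = 1, and the invariant factors of ∂_1 are all 1, so H_0 ≅ Z.
  H_1: rank ker ∂_1 − rank ∂_2 = (30 − 9) − 20 = 1, and ∂_2 has invariant factor 2 > 1, so H_1 ≅ Z ⊕ Z/2.
  H_2: rank ker ∂_2 − rank ∂_3 = (20 − 20) − 0 = 0, and there is no ∂_3, so H_2 ≅ 0.

(K is a triangulation of the Klein bottle.)

Hence the Betti numbers are b_0 = 1, b_1 = 1, b_2 = 0.

b_0 = 1, b_1 = 1, b_2 = 0.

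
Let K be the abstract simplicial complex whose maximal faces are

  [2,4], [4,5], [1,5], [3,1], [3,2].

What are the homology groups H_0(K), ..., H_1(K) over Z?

H_0 ≅ Z,  H_1 ≅ Z.

Order the vertices as 1 < 2 < 3 < 4 < 5. Listing each simplex with vertices in this order, K has dimension 1 with simplices:

  0-simplices (5): [1], [2], [3], [4], [5]
  1-simplices (5): [1,3], [1,5], [2,3], [2,4], [4,5]

so the chain groups are C_0 ≅ Z^5, C_1 ≅ Z^5.

Boundary ∂_1: C_1 → C_0 sends each edge [p,q] (with p < q) to q − p.
As a 5×5 matrix over Z this has rank 4, with invariant factors (1,1,1,1).

Reading off H_k = ker ∂_k / im ∂_{k+1}:

  H_0: rank C_0 − rank ∂_1 = 5 − 4 = 1, and the invariant factors of ∂_1 are all 1, so H_0 = Z.
  H_1: rank ker ∂_1 − rank ∂_2 = (5 − 4) − 0 = 1, and there is no ∂_2, so H_1 = Z.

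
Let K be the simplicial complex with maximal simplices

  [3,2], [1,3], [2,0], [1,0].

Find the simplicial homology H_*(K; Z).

Fix the vertex order 0 < 1 < 2 < 3 and write every simplex with vertices in increasing order. Then dim K = 1 and the simplices of K are:

  0-simplices (4): [0], [1], [2], [3]
  1-simplices (4): [0,1], [0,2], [1,3], [2,3]

giving chain groups C_0 ≅ Z^4, C_1 ≅ Z^4.

Boundary ∂_1: C_1 → C_0 sends each edge [p,q] (with p < q) to q − p.
As a 4×4 matrix over Z this has rank 3, with invariant factors (1,1,1).

Computing H_k = (kernel of ∂_k) / (image of ∂_{k+1}):

  H_0: rank C_0 − rank ∂_1 = 4 − 3 = 1, and the invariant factors of ∂_1 are all 1, so H_0 = Z.
  H_1: rank ker ∂_1 − rank ∂_2 = (4 − 3) − 0 = 1, and there is no ∂_2, so H_1 = Z.

H_0 = Z,  H_1 = Z.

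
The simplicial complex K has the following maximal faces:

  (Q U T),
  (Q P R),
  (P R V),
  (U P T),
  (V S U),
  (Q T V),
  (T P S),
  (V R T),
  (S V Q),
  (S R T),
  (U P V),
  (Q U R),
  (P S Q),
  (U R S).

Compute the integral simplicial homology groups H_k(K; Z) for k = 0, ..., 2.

Fix the vertex order P < Q < R < S < T < U < V and write every simplex with vertices in increasing order. Then dim K = 2 and the simplices of K are:

  0-simplices (7): P, Q, R, S, T, U, V
  1-simplices (21): PQ, PR, PS, PT, PU, PV, QR, QS, QT, QU, QV, RS, RT, RU, RV, ST, SU, SV, TU, TV, UV
  2-simplices (14): PQR, PQS, PRV, PST, PTU, PUV, QRU, QSV, QTU, QTV, RST, RSU, RTV, SUV

giving chain groups C_0 ≅ Z^7, C_1 ≅ Z^21, C_2 ≅ Z^14.

Boundary ∂_1: C_1 → C_0 sends each edge [p,q] (with p < q) to q − p. For instance
  ∂SU = U − S.
The 7×21 boundary matrix has rank 6 and Smith normal form diag(1,1,1,1,1,1).

∂_2: C_2 → C_1 acts by ∂[p,q,r] = [q,r] − [p,r] + [p,q]. For instance
  ∂RSU = SU − RU + RS,
  ∂PRV = RV − PV + PR.
The resulting 21×14 matrix has rank 13, and its Smith normal form has invariant factors (1,1,1,1,1,1,1,1,1,1,1,1,1).

Now H_k = ker ∂_k / im ∂_{k+1}, so:

  H_0: rank C_0 − rank ∂_1 = 7 − 6 = 1, and the invariant factors of ∂_1 are all 1, so H_0 = Z.
  H_1: rank ker ∂_1 − rank ∂_2 = (21 − 6) − 13 = 2, and the invariant factors of ∂_2 are all 1, so H_1 = Z^2.
  H_2: rank ker ∂_2 − rank ∂_3 = (14 − 13) − 0 = 1, and there is no ∂_3, so H_2 = Z.

H_0 ≅ Z,  H_1 ≅ Z^2,  H_2 ≅ Z.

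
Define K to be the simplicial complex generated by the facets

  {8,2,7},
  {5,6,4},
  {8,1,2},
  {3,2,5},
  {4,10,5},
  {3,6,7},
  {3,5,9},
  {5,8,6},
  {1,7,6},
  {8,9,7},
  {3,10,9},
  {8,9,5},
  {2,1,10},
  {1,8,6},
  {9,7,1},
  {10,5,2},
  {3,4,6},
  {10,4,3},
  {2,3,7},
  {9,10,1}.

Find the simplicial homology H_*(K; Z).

K has 10 vertices, 30 edges, 20 triangles.
rank ∂_0 = 0, rank ∂_1 = 9 ⇒ b_0 = 10 − 0 − 9 = 1; all invariant factors of ∂_1 are 1 so no torsion. So H_0 ≅ Z.
rank ∂_1 = 9, rank ∂_2 = 20 ⇒ b_1 = 30 − 9 − 20 = 1; ∂_2 has invariant factor(s) [2] giving torsion. So H_1 ≅ Z ⊕ Z/2Z.
rank ∂_2 = 20, rank ∂_3 = 0 ⇒ b_2 = 20 − 20 − 0 = 0. So H_2 ≅ 0.

H_0 = Z,  H_1 = Z ⊕ Z/2Z,  H_2 = 0.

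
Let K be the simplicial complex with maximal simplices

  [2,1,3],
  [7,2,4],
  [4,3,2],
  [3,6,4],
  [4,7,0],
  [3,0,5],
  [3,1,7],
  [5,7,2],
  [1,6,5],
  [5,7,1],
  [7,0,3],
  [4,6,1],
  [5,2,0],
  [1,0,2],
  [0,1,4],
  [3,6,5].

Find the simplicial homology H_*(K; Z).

We work with the vertex ordering 0 < 1 < 2 < 3 < 4 < 5 < 6 < 7. The simplices of K, each written with vertices in increasing order, are:

  0-simplices (8): [0], [1], [2], [3], [4], [5], [6], [7]
  1-simplices (24): (24 of them)
  2-simplices (16): [0,1,2], [0,1,4], [0,2,5], [0,3,5], [0,3,7], [0,4,7], [1,2,3], [1,3,7], [1,4,6], [1,5,6], [1,5,7], [2,3,4], [2,4,7], [2,5,7], [3,4,6], [3,5,6]

Hence C_0 ≅ Z^8, C_1 ≅ Z^24, C_2 ≅ Z^16.

∂_1: C_1 → C_0 sends each edge [p,q] (with p < q) to q − p. For instance
  ∂[3,5] = [5] − [3].
The 8×24 boundary matrix has rank 7 and Smith normal form diag(1,1,1,1,1,1,1).

Boundary ∂_2: C_2 → C_1 acts by ∂[p,q,r] = [q,r] − [p,r] + [p,q]. For instance
  ∂[1,2,3] = [2,3] − [1,3] + [1,2],
  ∂[3,4,6] = [4,6] − [3,6] + [3,4].
The 24×16 boundary matrix has rank 15 and Smith normal form diag(1,1,1,1,1,1,1,1,1,1,1,1,1,1,1).

From H_k ≅ ker(∂_k) / im(∂_{k+1}) we obtain:

  H_0: rank C_0 − rank ∂_1 = 8 − 7 = 1, and the invariant factors of ∂_1 are all 1, so H_0 ≅ Z.
  H_1: rank ker ∂_1 − rank ∂_2 = (24 − 7) − 15 = 2, and the invariant factors of ∂_2 are all 1, so H_1 ≅ Z^2.
  H_2: rank ker ∂_2 − rank ∂_3 = (16 − 15) − 0 = 1, and there is no ∂_3, so H_2 ≅ Z.

As a check, the Euler characteristic is 8 − 24 + 16 = 0, which agrees with 1 − 2 + 1 = 0.

H_0 = Z,  H_1 = Z^2,  H_2 = Z.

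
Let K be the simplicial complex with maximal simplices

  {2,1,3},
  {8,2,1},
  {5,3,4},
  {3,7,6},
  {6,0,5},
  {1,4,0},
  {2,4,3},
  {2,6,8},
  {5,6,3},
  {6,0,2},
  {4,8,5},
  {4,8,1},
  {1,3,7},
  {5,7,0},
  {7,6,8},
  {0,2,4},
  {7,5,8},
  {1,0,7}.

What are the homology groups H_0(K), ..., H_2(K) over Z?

H_0 = Z,  H_1 = Z ⊕ Z/2,  H_2 = 0.

Order the vertices as 0 < 1 < 2 < 3 < 4 < 5 < 6 < 7 < 8. Listing each simplex with vertices in this order, K has dimension 2 with simplices:

  0-simplices (9): [0], [1], [2], [3], [4], [5], [6], [7], [8]
  1-simplices (27): (27 of them)
  2-simplices (18): [0,1,4], [0,1,7], [0,2,4], [0,2,6], [0,5,6], [0,5,7], [1,2,3], [1,2,8], [1,3,7], [1,4,8], [2,3,4], [2,6,8], [3,4,5], [3,5,6], [3,6,7], [4,5,8], [5,7,8], [6,7,8]

giving chain groups C_0 ≅ Z^9, C_1 ≅ Z^27, C_2 ≅ Z^18.

Boundary ∂_1: C_1 → C_0 sends each edge [p,q] (with p < q) to q − p.
As a 9×27 matrix over Z this has rank 8, with invariant factors (1,1,1,1,1,1,1,1).

∂_2: C_2 → C_1 maps a triangle to the signed sum of its edges. For instance
  ∂[5,7,8] = [7,8] − [5,8] + [5,7],
  ∂[0,1,4] = [1,4] − [0,4] + [0,1].
This gives a 27×18 integer matrix of rank 18; reducing to Smith normal form yields diagonal entries (1,1,1,1,1,1,1,1,1,1,1,1,1,1,1,1,1,2).

Computing H_k = (kernel of ∂_k) / (image of ∂_{k+1}):

  H_0: rank C_0 − rank ∂_1 = 9 − 8 = 1, and the invariant factors of ∂_1 are all 1, so H_0 = Z.
  H_1: rank ker ∂_1 − rank ∂_2 = (27 − 8) − 18 = 1, and ∂_2 has invariant factor 2 > 1, so H_1 = Z ⊕ Z/2.
  H_2: rank ker ∂_2 − rank ∂_3 = (18 − 18) − 0 = 0, and there is no ∂_3, so H_2 = 0.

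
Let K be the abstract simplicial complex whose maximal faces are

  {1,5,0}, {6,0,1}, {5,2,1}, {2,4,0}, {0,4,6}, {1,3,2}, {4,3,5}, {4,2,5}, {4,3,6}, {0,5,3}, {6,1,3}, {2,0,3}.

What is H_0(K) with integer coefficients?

H_0 ≅ Z.

We work with the vertex ordering 0 < 1 < 2 < 3 < 4 < 5 < 6. The simplices of K, each written with vertices in increasing order, are:

  0-simplices (7): [0], [1], [2], [3], [4], [5], [6]
  1-simplices (18): [0,1], [0,2], [0,3], [0,4], [0,5], [0,6], [1,2], [1,3], [1,5], [1,6], [2,3], [2,4], [2,5], [3,4], [3,5], [3,6], [4,5], [4,6]
  2-simplices (12): [0,1,5], [0,1,6], [0,2,3], [0,2,4], [0,3,5], [0,4,6], [1,2,3], [1,2,5], [1,3,6], [2,4,5], [3,4,5], [3,4,6]

so the chain groups are C_0 ≅ Z^7, C_1 ≅ Z^18, C_2 ≅ Z^12.

The boundary map ∂_1: C_1 → C_0 maps an edge to its endpoints' difference, ∂[p,q] = q − p.
This gives a 7×18 integer matrix of rank 6; reducing to Smith normal form yields diagonal entries (1,1,1,1,1,1).

The boundary map ∂_2: C_2 → C_1 sends each 2-simplex [p,q,r] to [q,r] − [p,r] + [p,q]. For instance
  ∂[1,2,3] = [2,3] − [1,3] + [1,2],
  ∂[0,3,5] = [3,5] − [0,5] + [0,3].
The 18×12 boundary matrix has rank 12 and Smith normal form diag(1,1,1,1,1,1,1,1,1,1,1,2).

Reading off H_k = ker ∂_k / im ∂_{k+1}:

  H_0: rank C_0 − rank ∂_1 = 7 − 6 = 1, and the invariant factors of ∂_1 are all 1, so H_0 ≅ Z.

(K is a triangulation of the real projective plane RP^2.)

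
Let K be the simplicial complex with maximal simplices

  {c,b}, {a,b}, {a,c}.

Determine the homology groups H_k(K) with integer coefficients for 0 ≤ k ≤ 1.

Take the total order a < b < c on the vertex set. Then K (dimension 1) consists of the simplices:

  0-simplices (3): a, b, c
  1-simplices (3): ab, ac, bc

so the chain groups are C_0 ≅ Z^3, C_1 ≅ Z^3.

The boundary map ∂_1: C_1 → C_0 maps an edge to its endpoints' difference, ∂[p,q] = q − p. For instance
  ∂bc = c − b.
As a 3×3 matrix over Z this has rank 2, with invariant factors (1,1).

From H_k ≅ ker(∂_k) / im(∂_{k+1}) we obtain:

  H_0: rank C_0 − rank ∂_1 = 3 − 2 = 1, and the invariant factors of ∂_1 are all 1, so H_0 = Z.
  H_1: rank ker ∂_1 − rank ∂_2 = (3 − 2) − 0 = 1, and there is no ∂_2, so H_1 = Z.

As a check, the Euler characteristic is 3 − 3 = 0, which agrees with 1 − 1 = 0.

H_0 ≅ Z,  H_1 ≅ Z.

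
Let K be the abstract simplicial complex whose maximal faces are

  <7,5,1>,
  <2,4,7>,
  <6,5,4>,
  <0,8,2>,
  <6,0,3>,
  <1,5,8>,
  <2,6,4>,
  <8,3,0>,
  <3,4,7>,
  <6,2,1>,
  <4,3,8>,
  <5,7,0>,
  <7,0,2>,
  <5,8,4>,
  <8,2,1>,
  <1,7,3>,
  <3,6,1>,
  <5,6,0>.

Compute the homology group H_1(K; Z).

H_1 ≅ Z^2.

Fix the vertex order 0 < 1 < 2 < 3 < 4 < 5 < 6 < 7 < 8 and write every simplex with vertices in increasing order. Then dim K = 2 and the simplices of K are:

  0-simplices (9): [0], [1], [2], [3], [4], [5], [6], [7], [8]
  1-simplices (27): (27 of them)
  2-simplices (18): [0,2,7], [0,2,8], [0,3,6], [0,3,8], [0,5,6], [0,5,7], [1,2,6], [1,2,8], [1,3,6], [1,3,7], [1,5,7], [1,5,8], [2,4,6], [2,4,7], [3,4,7], [3,4,8], [4,5,6], [4,5,8]

Hence C_0 ≅ Z^9, C_1 ≅ Z^27, C_2 ≅ Z^18.

∂_1: C_1 → C_0 is given by ∂[p,q] = [q] − [p]. For instance
  ∂[0,6] = [6] − [0].
The resulting 9×27 matrix has rank 8, and its Smith normal form has invariant factors (1,1,1,1,1,1,1,1).

Boundary ∂_2: C_2 → C_1 maps a triangle to the signed sum of its edges. For instance
  ∂[3,4,7] = [4,7] − [3,7] + [3,4],
  ∂[1,5,8] = [5,8] − [1,8] + [1,5].
The resulting 27×18 matrix has rank 17, and its Smith normal form has invariant factors (1,1,1,1,1,1,1,1,1,1,1,1,1,1,1,1,1).

Reading off H_k = ker ∂_k / im ∂_{k+1}:

  H_1: rank ker ∂_1 − rank ∂_2 = (27 − 8) − 17 = 2, and the invariant factors of ∂_2 are all 1, so H_1 = Z^2.

(K is a triangulation of the torus T^2.)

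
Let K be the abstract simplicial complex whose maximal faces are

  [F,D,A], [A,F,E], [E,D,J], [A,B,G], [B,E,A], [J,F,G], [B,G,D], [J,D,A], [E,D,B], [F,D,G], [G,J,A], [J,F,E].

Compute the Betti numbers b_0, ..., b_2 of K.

b_0 = 1, b_1 = 0, b_2 = 0.

Fix the vertex order A < B < D < E < F < G < J and write every simplex with vertices in increasing order. Then dim K = 2 and the simplices of K are:

  0-simplices (7): A, B, D, E, F, G, J
  1-simplices (18): AB, AD, AE, AF, AG, AJ, BD, BE, BG, DE, DF, DG, DJ, EF, EJ, FG, FJ, GJ
  2-simplices (12): ABE, ABG, ADF, ADJ, AEF, AGJ, BDE, BDG, DEJ, DFG, EFJ, FGJ

giving chain groups C_0 ≅ Z^7, C_1 ≅ Z^18, C_2 ≅ Z^12.

The boundary map ∂_1: C_1 → C_0 is given by ∂[p,q] = [q] − [p].
The resulting 7×18 matrix has rank 6, and its Smith normal form has invariant factors (1,1,1,1,1,1).

Boundary ∂_2: C_2 → C_1 acts by ∂[p,q,r] = [q,r] − [p,r] + [p,q]. For instance
  ∂ABE = BE − AE + AB,
  ∂BDG = DG − BG + BD.
The resulting 18×12 matrix has rank 12, and its Smith normal form has invariant factors (1,1,1,1,1,1,1,1,1,1,1,2).

Computing H_k = (kernel of ∂_k) / (image of ∂_{k+1}):

  H_0: rank C_0 − rank ∂_1 = 7 − 6 = 1, and the invariant factors of ∂_1 are all 1, so H_0 ≅ Z.
  H_1: rank ker ∂_1 − rank ∂_2 = (18 − 6) − 12 = 0, and ∂_2 has invariant factor 2 > 1, so H_1 ≅ Z/2Z.
  H_2: rank ker ∂_2 − rank ∂_3 = (12 − 12) − 0 = 0, and there is no ∂_3, so H_2 ≅ 0.

Hence the Betti numbers are b_0 = 1, b_1 = 0, b_2 = 0.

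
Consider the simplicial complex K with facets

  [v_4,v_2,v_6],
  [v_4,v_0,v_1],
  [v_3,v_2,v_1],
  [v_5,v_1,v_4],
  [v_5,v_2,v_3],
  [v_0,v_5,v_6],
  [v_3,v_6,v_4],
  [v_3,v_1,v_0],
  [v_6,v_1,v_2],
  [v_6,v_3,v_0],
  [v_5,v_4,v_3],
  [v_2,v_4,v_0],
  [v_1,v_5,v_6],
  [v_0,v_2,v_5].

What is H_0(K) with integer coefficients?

Take the total order v_0 < v_1 < v_2 < v_3 < v_4 < v_5 < v_6 on the vertex set. Then K (dimension 2) consists of the simplices:

  0-simplices (7): [v_0], [v_1], [v_2], [v_3], [v_4], [v_5], [v_6]
  1-simplices (21): (21 of them)
  2-simplices (14): (14 of them)

Hence C_0 ≅ Z^7, C_1 ≅ Z^21, C_2 ≅ Z^14.

∂_1: C_1 → C_0 maps an edge to its endpoints' difference, ∂[p,q] = q − p. For instance
  ∂[v_2,v_5] = [v_5] − [v_2].
The resulting 7×21 matrix has rank 6, and its Smith normal form has invariant factors (1,1,1,1,1,1).

Boundary ∂_2: C_2 → C_1 sends each 2-simplex [p,q,r] to [q,r] − [p,r] + [p,q]. For instance
  ∂[v_3,v_4,v_5] = [v_4,v_5] − [v_3,v_5] + [v_3,v_4],
  ∂[v_3,v_4,v_6] = [v_4,v_6] − [v_3,v_6] + [v_3,v_4].
As a 21×14 matrix over Z this has rank 13, with invariant factors (1,1,1,1,1,1,1,1,1,1,1,1,1).

Reading off H_k = ker ∂_k / im ∂_{k+1}:

  H_0: rank C_0 − rank ∂_1 = 7 − 6 = 1, and the invariant factors of ∂_1 are all 1, so H_0 ≅ Z.

H_0 = Z.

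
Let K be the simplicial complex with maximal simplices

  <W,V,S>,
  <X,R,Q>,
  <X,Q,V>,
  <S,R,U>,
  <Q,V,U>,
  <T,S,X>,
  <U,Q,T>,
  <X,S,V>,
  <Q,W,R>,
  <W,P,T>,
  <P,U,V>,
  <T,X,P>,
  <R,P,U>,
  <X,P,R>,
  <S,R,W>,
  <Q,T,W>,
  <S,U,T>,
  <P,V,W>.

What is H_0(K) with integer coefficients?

H_0 ≅ Z.

K has 9 vertices, 27 edges, 18 triangles.
rank ∂_0 = 0, rank ∂_1 = 8 ⇒ b_0 = 9 − 0 − 8 = 1; all invariant factors of ∂_1 are 1 so no torsion. So H_0 ≅ Z.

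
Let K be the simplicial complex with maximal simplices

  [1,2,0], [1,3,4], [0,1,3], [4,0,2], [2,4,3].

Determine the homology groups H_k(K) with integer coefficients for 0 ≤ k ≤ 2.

H_0 = Z,  H_1 = Z,  H_2 = 0.

Fix the vertex order 0 < 1 < 2 < 3 < 4 and write every simplex with vertices in increasing order. Then dim K = 2 and the simplices of K are:

  0-simplices (5): [0], [1], [2], [3], [4]
  1-simplices (10): [0,1], [0,2], [0,3], [0,4], [1,2], [1,3], [1,4], [2,3], [2,4], [3,4]
  2-simplices (5): [0,1,2], [0,1,3], [0,2,4], [1,3,4], [2,3,4]

so the chain groups are C_0 ≅ Z^5, C_1 ≅ Z^10, C_2 ≅ Z^5.

The boundary map ∂_1: C_1 → C_0 maps an edge to its endpoints' difference, ∂[p,q] = q − p.
This gives a 5×10 integer matrix of rank 4; reducing to Smith normal form yields diagonal entries (1,1,1,1).

∂_2: C_2 → C_1 maps a triangle to the signed sum of its edges. For instance
  ∂[0,1,2] = [1,2] − [0,2] + [0,1],
  ∂[1,3,4] = [3,4] − [1,4] + [1,3].
The resulting 10×5 matrix has rank 5, and its Smith normal form has invariant factors (1,1,1,1,1).

From H_k ≅ ker(∂_k) / im(∂_{k+1}) we obtain:

  H_0: rank C_0 − rank ∂_1 = 5 − 4 = 1, and the invariant factors of ∂_1 are all 1, so H_0 = Z.
  H_1: rank ker ∂_1 − rank ∂_2 = (10 − 4) − 5 = 1, and the invariant factors of ∂_2 are all 1, so H_1 = Z.
  H_2: rank ker ∂_2 − rank ∂_3 = (5 − 5) − 0 = 0, and there is no ∂_3, so H_2 = 0.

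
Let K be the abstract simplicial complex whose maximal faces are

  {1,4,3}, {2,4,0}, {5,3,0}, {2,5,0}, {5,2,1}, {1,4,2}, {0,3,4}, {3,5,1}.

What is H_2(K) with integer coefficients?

Order the vertices as 0 < 1 < 2 < 3 < 4 < 5. Listing each simplex with vertices in this order, K has dimension 2 with simplices:

  0-simplices (6): [0], [1], [2], [3], [4], [5]
  1-simplices (12): [0,2], [0,3], [0,4], [0,5], [1,2], [1,3], [1,4], [1,5], [2,4], [2,5], [3,4], [3,5]
  2-simplices (8): [0,2,4], [0,2,5], [0,3,4], [0,3,5], [1,2,4], [1,2,5], [1,3,4], [1,3,5]

Hence C_0 ≅ Z^6, C_1 ≅ Z^12, C_2 ≅ Z^8.

Boundary ∂_1: C_1 → C_0 sends each edge [p,q] (with p < q) to q − p. For instance
  ∂[0,4] = [4] − [0].
The resulting 6×12 matrix has rank 5, and its Smith normal form has invariant factors (1,1,1,1,1).

∂_2: C_2 → C_1 sends each 2-simplex [p,q,r] to [q,r] − [p,r] + [p,q]. For instance
  ∂[1,2,4] = [2,4] − [1,4] + [1,2],
  ∂[1,3,5] = [3,5] − [1,5] + [1,3].
The 12×8 boundary matrix has rank 7 and Smith normal form diag(1,1,1,1,1,1,1).

Reading off H_k = ker ∂_k / im ∂_{k+1}:

  H_2: rank ker ∂_2 − rank ∂_3 = (8 − 7) − 0 = 1, and there is no ∂_3, so H_2 = Z.

H_2 = Z.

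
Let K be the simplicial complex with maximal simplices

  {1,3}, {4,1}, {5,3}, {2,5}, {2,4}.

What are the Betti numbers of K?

Fix the vertex order 1 < 2 < 3 < 4 < 5 and write every simplex with vertices in increasing order. Then dim K = 1 and the simplices of K are:

  0-simplices (5): [1], [2], [3], [4], [5]
  1-simplices (5): [1,3], [1,4], [2,4], [2,5], [3,5]

Hence C_0 ≅ Z^5, C_1 ≅ Z^5.

The boundary map ∂_1: C_1 → C_0 sends each edge [p,q] (with p < q) to q − p. For instance
  ∂[2,4] = [4] − [2].
As a 5×5 matrix over Z this has rank 4, with invariant factors (1,1,1,1).

Reading off H_k = ker ∂_k / im ∂_{k+1}:

  H_0: rank C_0 − rank ∂_1 = 5 − 4 = 1, and the invariant factors of ∂_1 are all 1, so H_0 ≅ Z.
  H_1: rank ker ∂_1 − rank ∂_2 = (5 − 4) − 0 = 1, and there is no ∂_2, so H_1 ≅ Z.

As a check, the Euler characteristic is 5 − 5 = 0, which agrees with 1 − 1 = 0.
(K is a triangulation of the circle S^1.)

Hence the Betti numbers are b_0 = 1, b_1 = 1.

b_0 = 1, b_1 = 1.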